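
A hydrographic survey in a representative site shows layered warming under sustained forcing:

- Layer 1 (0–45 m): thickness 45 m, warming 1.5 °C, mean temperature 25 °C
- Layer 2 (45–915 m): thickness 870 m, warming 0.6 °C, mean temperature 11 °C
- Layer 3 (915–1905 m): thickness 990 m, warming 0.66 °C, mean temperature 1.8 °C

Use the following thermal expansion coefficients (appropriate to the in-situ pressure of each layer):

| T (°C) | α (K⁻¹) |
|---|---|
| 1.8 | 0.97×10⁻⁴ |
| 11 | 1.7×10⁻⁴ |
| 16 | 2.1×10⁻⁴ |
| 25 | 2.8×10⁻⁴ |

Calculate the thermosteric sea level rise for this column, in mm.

Δh = 171 mm

Layer 1 at 25 °C → α = 2.8×10⁻⁴ K⁻¹
Layer 2 at 11 °C → α = 1.7×10⁻⁴ K⁻¹
Layer 3 at 1.8 °C → α = 0.97×10⁻⁴ K⁻¹
Layer 1: 1.5 × 45 × 2.8×10⁻⁴ = 0.01890 m
Layer 2: 870 × 1.7×10⁻⁴ × 0.6 = 0.08874 m
Layer 3: 0.97×10⁻⁴ × 0.66 × 990 = 0.0633798 m
Δh = 0.01890 + 0.08874 + 0.0633798 = 0.1710198 m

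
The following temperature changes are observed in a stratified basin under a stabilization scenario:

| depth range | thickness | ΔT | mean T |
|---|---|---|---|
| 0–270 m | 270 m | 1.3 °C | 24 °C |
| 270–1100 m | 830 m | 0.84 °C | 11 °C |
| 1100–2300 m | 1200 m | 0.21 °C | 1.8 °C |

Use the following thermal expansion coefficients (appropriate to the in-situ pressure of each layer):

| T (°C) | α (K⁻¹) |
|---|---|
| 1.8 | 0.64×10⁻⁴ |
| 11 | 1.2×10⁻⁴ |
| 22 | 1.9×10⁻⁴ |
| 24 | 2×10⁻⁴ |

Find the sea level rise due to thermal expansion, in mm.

Δh ≈ 170 mm

Layer 1 at 24 °C → α = 2×10⁻⁴ K⁻¹
Layer 2 at 11 °C → α = 1.2×10⁻⁴ K⁻¹
Layer 3 at 1.8 °C → α = 0.64×10⁻⁴ K⁻¹
0–270 m: 1.3 × 270 × 2×10⁻⁴ = 0.07020 m
0.84 × 830 × 1.2×10⁻⁴ = 0.083664 m
0.64×10⁻⁴ × 1200 × 0.21 = 0.016128 m
Δh = 0.07020 + 0.083664 + 0.016128 = 0.169992 m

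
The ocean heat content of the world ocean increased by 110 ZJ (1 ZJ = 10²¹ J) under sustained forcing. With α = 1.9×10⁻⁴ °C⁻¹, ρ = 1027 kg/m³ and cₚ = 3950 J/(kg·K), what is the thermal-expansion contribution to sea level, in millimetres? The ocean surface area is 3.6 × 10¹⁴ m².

Δh = 14 mm

Per unit area: Q = 110×10²¹ / (3.6×10¹⁴) ≈ 3.056×10⁸ J/m²
Δh = αQ/(ρcₚ) = 1.9×10⁻⁴ × 3.056×10⁸ / (1027 × 3950) ≈ 0.014313 m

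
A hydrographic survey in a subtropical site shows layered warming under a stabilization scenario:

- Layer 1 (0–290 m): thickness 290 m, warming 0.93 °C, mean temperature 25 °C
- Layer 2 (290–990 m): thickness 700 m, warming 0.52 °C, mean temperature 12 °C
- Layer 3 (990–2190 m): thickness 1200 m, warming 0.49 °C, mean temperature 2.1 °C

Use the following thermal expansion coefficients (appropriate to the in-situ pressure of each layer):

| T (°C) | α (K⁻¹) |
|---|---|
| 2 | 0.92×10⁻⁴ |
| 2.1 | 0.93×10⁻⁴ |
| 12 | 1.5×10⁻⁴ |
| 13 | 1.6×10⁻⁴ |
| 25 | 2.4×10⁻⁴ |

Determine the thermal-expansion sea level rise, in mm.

Layer 1 at 25 °C → α = 2.4×10⁻⁴ K⁻¹
Layer 2 at 12 °C → α = 1.5×10⁻⁴ K⁻¹
Layer 3 at 2.1 °C → α = 0.93×10⁻⁴ K⁻¹
Layer 1: 290 × 2.4×10⁻⁴ × 0.93 = 0.064728 m
Layer 2: 1.5×10⁻⁴ × 700 × 0.52 = 0.05460 m
Layer 3: 0.49 × 0.93×10⁻⁴ × 1200 = 0.054684 m
Δh = 0.064728 + 0.05460 + 0.054684 = 0.174012 m

about 174 mm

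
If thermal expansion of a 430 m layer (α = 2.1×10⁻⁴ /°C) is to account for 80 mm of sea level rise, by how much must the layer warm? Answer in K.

about 0.886 K

ΔT = Δh/(αH) = 0.08 / (2.1×10⁻⁴ × 430) ≈ 0.8859 K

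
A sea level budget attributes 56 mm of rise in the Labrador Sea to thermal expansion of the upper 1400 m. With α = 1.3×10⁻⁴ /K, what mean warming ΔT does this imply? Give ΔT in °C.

ΔT ≈ 0.308 °C

ΔT = Δh/(αH) = 0.056 / (1.3×10⁻⁴ × 1400) ≈ 0.3077 °C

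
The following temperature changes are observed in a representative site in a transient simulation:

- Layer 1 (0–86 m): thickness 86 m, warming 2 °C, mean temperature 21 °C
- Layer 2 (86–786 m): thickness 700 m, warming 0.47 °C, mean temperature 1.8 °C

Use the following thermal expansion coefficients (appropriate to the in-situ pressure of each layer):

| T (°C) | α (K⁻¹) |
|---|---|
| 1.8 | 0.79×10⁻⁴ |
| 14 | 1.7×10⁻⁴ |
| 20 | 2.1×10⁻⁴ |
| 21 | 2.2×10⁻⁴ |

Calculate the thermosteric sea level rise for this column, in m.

Δh ≈ 0.0638 m

Layer 1 at 21 °C → α = 2.2×10⁻⁴ K⁻¹
Layer 2 at 1.8 °C → α = 0.79×10⁻⁴ K⁻¹
Layer 1: 2.2×10⁻⁴ × 86 × 2 = 0.03784 m
0.79×10⁻⁴ × 0.47 × 700 = 0.025991 m
Δh = 0.03784 + 0.025991 = 0.063831 m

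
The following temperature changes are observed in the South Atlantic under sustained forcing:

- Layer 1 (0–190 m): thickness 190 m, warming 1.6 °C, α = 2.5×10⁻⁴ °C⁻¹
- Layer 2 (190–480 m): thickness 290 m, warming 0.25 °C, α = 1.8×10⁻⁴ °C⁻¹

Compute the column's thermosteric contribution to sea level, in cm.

8.9 cm of thermosteric rise

1.6 × 190 × 2.5×10⁻⁴ = 0.07600 m
0.25 × 290 × 1.8×10⁻⁴ = 0.01305 m
Δh = 0.07600 + 0.01305 = 0.08905 m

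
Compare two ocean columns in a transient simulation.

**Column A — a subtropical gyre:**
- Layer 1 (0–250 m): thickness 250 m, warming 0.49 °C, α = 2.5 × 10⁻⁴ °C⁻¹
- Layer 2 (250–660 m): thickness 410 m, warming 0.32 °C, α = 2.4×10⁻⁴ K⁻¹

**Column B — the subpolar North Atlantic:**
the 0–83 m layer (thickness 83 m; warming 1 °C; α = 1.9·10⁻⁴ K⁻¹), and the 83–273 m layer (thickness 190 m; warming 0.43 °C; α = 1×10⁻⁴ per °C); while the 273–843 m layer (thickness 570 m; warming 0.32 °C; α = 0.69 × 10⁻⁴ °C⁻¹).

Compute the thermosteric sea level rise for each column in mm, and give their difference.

A: 62 mm; B: 37 mm; difference 26 mm

A 2.5×10⁻⁴ × 0.49 × 250 = 0.030625 m
A 250–660 m: 0.32 × 2.4×10⁻⁴ × 410 = 0.031488 m
A total: 0.062113 m
B Layer 1: 1.9×10⁻⁴ × 83 × 1 = 0.01577 m
B 83–273 m: 0.43 × 1×10⁻⁴ × 190 = 0.00817 m
B 0.69×10⁻⁴ × 0.32 × 570 = 0.0125856 m
B total: 0.0365256 m
Difference: 0.062113 − 0.0365256 = 0.0255874 m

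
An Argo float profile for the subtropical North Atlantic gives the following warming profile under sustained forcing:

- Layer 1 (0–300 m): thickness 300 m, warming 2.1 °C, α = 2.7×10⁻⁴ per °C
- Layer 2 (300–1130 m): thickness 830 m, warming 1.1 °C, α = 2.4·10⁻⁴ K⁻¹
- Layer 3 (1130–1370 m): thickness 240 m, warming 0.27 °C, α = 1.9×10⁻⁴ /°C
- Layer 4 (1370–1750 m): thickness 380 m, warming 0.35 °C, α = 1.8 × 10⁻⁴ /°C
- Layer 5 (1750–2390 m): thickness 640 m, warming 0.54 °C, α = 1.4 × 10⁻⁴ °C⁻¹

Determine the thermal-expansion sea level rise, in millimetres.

2.7×10⁻⁴ × 300 × 2.1 = 0.17010 m
2.4×10⁻⁴ × 1.1 × 830 = 0.21912 m
1130–1370 m: 0.27 × 1.9×10⁻⁴ × 240 = 0.012312 m
380 × 1.8×10⁻⁴ × 0.35 = 0.02394 m
1750–2390 m: 1.4×10⁻⁴ × 640 × 0.54 = 0.048384 m
Δh = 0.17010 + 0.21912 + 0.012312 + 0.02394 + 0.048384 = 0.473856 m

470 mm of thermosteric rise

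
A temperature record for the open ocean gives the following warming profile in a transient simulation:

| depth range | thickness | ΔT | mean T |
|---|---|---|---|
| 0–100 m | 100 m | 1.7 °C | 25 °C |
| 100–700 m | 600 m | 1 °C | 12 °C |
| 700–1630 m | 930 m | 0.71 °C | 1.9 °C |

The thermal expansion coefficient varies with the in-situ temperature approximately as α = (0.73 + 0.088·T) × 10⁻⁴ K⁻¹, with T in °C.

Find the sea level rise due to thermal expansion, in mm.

Layer 1: α = (0.73 + 0.088×25)×10⁻⁴ = 2.93×10⁻⁴ K⁻¹
Layer 2: α = (0.73 + 0.088×12)×10⁻⁴ = 1.786×10⁻⁴ K⁻¹
Layer 3: α = (0.73 + 0.088×1.9)×10⁻⁴ = 0.8972×10⁻⁴ K⁻¹
Layer 1: 2.93×10⁻⁴ × 1.7 × 100 = 0.04981 m
Layer 2: 1 × 1.786×10⁻⁴ × 600 = 0.10716 m
0.71 × 0.8972×10⁻⁴ × 930 = 0.059242116 m
Δh = 0.04981 + 0.10716 + 0.059242116 = 0.216212116 m

220 mm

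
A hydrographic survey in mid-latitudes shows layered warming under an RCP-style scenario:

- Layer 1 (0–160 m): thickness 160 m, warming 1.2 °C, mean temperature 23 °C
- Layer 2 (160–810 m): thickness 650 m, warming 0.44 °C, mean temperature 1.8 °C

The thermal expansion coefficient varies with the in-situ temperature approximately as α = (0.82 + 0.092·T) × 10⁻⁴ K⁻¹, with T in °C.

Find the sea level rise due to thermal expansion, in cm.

Layer 1: α = (0.82 + 0.092×23)×10⁻⁴ = 2.936×10⁻⁴ K⁻¹
Layer 2: α = (0.82 + 0.092×1.8)×10⁻⁴ = 0.9856×10⁻⁴ K⁻¹
1.2 × 160 × 2.936×10⁻⁴ = 0.0563712 m
0.9856×10⁻⁴ × 0.44 × 650 = 0.02818816 m
Δh = 0.0563712 + 0.02818816 = 0.08455936 m ≈ 8.46 cm

8.46 cm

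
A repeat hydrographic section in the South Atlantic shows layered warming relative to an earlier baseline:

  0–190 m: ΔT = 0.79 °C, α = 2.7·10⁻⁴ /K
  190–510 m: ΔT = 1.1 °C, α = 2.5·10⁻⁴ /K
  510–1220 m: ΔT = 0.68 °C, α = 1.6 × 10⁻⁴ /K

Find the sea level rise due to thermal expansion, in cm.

21 cm

0–190 m: 2.7×10⁻⁴ × 190 × 0.79 = 0.040527 m
Layer 2: 1.1 × 320 × 2.5×10⁻⁴ = 0.08800 m
Layer 3: 1.6×10⁻⁴ × 0.68 × 710 = 0.077248 m
Δh = 0.040527 + 0.08800 + 0.077248 = 0.205775 m ≈ 21 cm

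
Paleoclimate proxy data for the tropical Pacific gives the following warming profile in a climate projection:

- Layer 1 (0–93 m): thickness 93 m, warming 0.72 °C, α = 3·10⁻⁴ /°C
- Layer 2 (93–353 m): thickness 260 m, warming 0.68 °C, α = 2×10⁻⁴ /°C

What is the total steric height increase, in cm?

about 5.54 cm

0–93 m: 0.72 × 3×10⁻⁴ × 93 = 0.020088 m
93–353 m: 260 × 0.68 × 2×10⁻⁴ = 0.03536 m
Δh = 0.020088 + 0.03536 = 0.055448 m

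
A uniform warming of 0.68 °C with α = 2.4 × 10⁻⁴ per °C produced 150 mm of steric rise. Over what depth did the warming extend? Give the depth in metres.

919 m

H = Δh/(αΔT) = 0.15 / (2.4×10⁻⁴ × 0.68) ≈ 919.1 m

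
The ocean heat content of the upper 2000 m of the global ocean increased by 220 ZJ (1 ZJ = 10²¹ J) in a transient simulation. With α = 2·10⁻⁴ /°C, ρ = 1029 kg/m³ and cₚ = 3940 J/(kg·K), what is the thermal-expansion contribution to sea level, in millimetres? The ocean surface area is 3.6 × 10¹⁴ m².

Per unit area: Q = 220×10²¹ / (3.6×10¹⁴) ≈ 6.111×10⁸ J/m²
Δh = αQ/(ρcₚ) = 2×10⁻⁴ × 6.111×10⁸ / (1029 × 3940) ≈ 0.030146 m

Δh ≈ 30 mm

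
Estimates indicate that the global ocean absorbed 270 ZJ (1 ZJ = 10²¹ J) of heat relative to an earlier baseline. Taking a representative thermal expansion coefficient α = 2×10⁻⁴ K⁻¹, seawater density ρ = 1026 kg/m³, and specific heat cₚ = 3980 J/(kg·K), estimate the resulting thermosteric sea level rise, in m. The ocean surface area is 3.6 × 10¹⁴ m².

Per unit area: Q = 270×10²¹ / (3.6×10¹⁴) = 7.5×10⁸ J/m²
Δh = αQ/(ρcₚ) = 2×10⁻⁴ × 7.5×10⁸ / (1026 × 3980) ≈ 0.036733 m

Δh = 0.0367 m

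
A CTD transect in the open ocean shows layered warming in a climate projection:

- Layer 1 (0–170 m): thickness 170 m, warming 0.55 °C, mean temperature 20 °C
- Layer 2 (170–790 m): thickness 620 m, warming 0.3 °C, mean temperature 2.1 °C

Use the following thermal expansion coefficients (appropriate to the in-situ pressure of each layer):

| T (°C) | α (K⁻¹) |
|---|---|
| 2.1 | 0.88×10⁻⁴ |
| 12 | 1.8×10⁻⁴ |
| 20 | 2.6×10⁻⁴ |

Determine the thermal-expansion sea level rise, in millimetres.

Layer 1 at 20 °C → α = 2.6×10⁻⁴ K⁻¹
Layer 2 at 2.1 °C → α = 0.88×10⁻⁴ K⁻¹
0–170 m: 0.55 × 170 × 2.6×10⁻⁴ = 0.02431 m
Layer 2: 0.3 × 0.88×10⁻⁴ × 620 = 0.016368 m
Δh = 0.02431 + 0.016368 = 0.040678 m

40.7 mm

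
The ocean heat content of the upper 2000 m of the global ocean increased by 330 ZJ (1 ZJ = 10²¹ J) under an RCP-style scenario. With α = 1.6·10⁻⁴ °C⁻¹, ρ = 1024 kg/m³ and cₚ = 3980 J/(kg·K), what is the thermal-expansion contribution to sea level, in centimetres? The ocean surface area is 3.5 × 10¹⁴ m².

3.70 cm

Per unit area: Q = 330×10²¹ / (3.5×10¹⁴) ≈ 9.429×10⁸ J/m²
Δh = αQ/(ρcₚ) = 1.6×10⁻⁴ × 9.429×10⁸ / (1024 × 3980) ≈ 0.037017 m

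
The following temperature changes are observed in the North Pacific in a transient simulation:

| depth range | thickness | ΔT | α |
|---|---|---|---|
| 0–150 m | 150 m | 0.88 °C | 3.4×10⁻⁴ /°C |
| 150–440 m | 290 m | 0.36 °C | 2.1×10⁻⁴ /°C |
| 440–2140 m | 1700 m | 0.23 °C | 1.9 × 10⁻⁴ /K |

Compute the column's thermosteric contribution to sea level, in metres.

3.4×10⁻⁴ × 0.88 × 150 = 0.04488 m
150–440 m: 0.36 × 290 × 2.1×10⁻⁴ = 0.021924 m
440–2140 m: 0.23 × 1.9×10⁻⁴ × 1700 = 0.07429 m
Δh = 0.04488 + 0.021924 + 0.07429 = 0.141094 m

about 0.14 m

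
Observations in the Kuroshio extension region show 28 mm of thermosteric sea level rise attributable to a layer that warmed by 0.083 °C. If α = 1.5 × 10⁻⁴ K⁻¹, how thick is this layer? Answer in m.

about 2250 m

H = Δh/(αΔT) = 0.028 / (1.5×10⁻⁴ × 0.083) ≈ 2249 m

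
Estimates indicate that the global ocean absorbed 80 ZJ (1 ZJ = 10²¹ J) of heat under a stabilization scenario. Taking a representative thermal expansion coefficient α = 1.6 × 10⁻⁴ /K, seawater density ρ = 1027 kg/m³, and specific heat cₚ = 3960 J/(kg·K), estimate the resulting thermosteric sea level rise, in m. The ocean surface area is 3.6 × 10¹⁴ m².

Per unit area: Q = 80×10²¹ / (3.6×10¹⁴) ≈ 2.222×10⁸ J/m²
Δh = αQ/(ρcₚ) = 1.6×10⁻⁴ × 2.222×10⁸ / (1027 × 3960) ≈ 0.0087418 m

about 0.00874 m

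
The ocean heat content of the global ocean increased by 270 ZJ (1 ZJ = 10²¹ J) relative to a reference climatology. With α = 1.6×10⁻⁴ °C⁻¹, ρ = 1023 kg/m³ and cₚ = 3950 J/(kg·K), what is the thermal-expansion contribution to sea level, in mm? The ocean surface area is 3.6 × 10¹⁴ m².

Per unit area: Q = 270×10²¹ / (3.6×10¹⁴) = 7.5×10⁸ J/m²
Δh = αQ/(ρcₚ) = 1.6×10⁻⁴ × 7.5×10⁸ / (1023 × 3950) ≈ 0.029697 m

Δh ≈ 29.7 mm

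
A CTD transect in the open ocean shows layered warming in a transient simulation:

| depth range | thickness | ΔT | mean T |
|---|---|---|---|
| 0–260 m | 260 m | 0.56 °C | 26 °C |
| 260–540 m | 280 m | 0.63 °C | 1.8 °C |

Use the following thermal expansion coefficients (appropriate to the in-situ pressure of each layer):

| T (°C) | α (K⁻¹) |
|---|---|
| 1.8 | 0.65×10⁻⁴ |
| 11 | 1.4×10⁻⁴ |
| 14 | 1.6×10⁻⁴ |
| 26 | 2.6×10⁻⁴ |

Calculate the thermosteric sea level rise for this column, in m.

0.049 m

Layer 1 at 26 °C → α = 2.6×10⁻⁴ K⁻¹
Layer 2 at 1.8 °C → α = 0.65×10⁻⁴ K⁻¹
0–260 m: 2.6×10⁻⁴ × 0.56 × 260 = 0.037856 m
260–540 m: 280 × 0.63 × 0.65×10⁻⁴ = 0.011466 m
Δh = 0.037856 + 0.011466 = 0.049322 m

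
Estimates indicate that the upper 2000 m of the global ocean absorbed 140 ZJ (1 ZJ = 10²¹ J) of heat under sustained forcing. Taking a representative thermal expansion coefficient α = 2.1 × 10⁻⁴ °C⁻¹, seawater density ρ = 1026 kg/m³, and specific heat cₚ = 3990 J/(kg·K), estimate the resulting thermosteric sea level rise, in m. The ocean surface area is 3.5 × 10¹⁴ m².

Per unit area: Q = 140×10²¹ / (3.5×10¹⁴) = 4×10⁸ J/m²
Δh = αQ/(ρcₚ) = 2.1×10⁻⁴ × 4×10⁸ / (1026 × 3990) ≈ 0.020519 m

about 0.021 m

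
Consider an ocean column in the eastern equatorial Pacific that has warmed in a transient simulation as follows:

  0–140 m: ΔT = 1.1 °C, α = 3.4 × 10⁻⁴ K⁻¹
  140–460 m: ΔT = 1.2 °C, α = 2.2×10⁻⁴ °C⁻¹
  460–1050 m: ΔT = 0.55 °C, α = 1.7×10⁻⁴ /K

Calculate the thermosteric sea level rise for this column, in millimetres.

Layer 1: 140 × 3.4×10⁻⁴ × 1.1 = 0.05236 m
Layer 2: 1.2 × 2.2×10⁻⁴ × 320 = 0.08448 m
Layer 3: 1.7×10⁻⁴ × 590 × 0.55 = 0.055165 m
Δh = 0.05236 + 0.08448 + 0.055165 = 0.192005 m

Δh ≈ 190 mm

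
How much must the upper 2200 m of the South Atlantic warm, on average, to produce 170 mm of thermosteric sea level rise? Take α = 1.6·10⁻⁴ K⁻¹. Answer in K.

ΔT = Δh/(αH) = 0.17 / (1.6×10⁻⁴ × 2200) ≈ 0.4830 K

0.483 K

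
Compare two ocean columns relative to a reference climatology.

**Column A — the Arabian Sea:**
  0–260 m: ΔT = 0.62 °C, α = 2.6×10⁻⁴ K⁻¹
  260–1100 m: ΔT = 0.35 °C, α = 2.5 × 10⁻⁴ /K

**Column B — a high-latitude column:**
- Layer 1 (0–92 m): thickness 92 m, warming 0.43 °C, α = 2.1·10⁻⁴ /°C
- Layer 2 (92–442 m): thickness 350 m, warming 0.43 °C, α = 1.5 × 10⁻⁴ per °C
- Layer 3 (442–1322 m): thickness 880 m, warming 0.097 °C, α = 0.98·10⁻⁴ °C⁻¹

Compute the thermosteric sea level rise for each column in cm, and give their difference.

A 0–260 m: 260 × 0.62 × 2.6×10⁻⁴ = 0.041912 m
A Layer 2: 840 × 0.35 × 2.5×10⁻⁴ = 0.07350 m
A total: 0.115412 m
B 2.1×10⁻⁴ × 0.43 × 92 = 0.0083076 m
B 92–442 m: 350 × 0.43 × 1.5×10⁻⁴ = 0.022575 m
B 0.98×10⁻⁴ × 0.097 × 880 = 0.00836528 m
B total: 0.03924788 m
Difference: 0.115412 − 0.03924788 = 0.07616412 m

Δh_A ≈ 11.5 cm, Δh_B ≈ 3.92 cm; difference ≈ 7.62 cm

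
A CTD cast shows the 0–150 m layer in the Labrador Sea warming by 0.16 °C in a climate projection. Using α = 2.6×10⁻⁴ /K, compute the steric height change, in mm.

about 6.24 mm

Δh = αΔT·H = 2.6×10⁻⁴ × 0.16 × 150 = 0.00624 m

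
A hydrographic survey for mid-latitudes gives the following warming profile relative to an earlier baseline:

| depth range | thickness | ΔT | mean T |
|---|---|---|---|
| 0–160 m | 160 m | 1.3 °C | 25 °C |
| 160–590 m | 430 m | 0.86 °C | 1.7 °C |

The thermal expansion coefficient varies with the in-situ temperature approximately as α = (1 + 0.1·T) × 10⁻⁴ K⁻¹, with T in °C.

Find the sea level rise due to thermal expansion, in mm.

about 116 mm

Layer 1: α = (1 + 0.1×25)×10⁻⁴ = 3.5×10⁻⁴ K⁻¹
Layer 2: α = (1 + 0.1×1.7)×10⁻⁴ = 1.17×10⁻⁴ K⁻¹
160 × 3.5×10⁻⁴ × 1.3 = 0.07280 m
Layer 2: 1.17×10⁻⁴ × 0.86 × 430 = 0.0432666 m
Δh = 0.07280 + 0.0432666 = 0.1160666 m ≈ 116 mm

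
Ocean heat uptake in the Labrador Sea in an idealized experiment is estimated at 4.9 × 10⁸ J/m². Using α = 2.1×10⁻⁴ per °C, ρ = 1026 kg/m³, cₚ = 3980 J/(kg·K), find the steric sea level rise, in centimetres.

Δh = αQ/(ρcₚ) = 2.1×10⁻⁴ × 4.9×10⁸ / (1026 × 3980) ≈ 0.025199 m

Δh ≈ 2.5 cm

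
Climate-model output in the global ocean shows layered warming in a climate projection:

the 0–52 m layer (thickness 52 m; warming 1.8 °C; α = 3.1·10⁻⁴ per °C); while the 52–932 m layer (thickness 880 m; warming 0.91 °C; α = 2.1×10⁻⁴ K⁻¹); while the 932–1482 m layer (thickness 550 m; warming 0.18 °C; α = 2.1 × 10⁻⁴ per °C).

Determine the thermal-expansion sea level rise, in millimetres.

0–52 m: 1.8 × 3.1×10⁻⁴ × 52 = 0.029016 m
2.1×10⁻⁴ × 0.91 × 880 = 0.168168 m
932–1482 m: 2.1×10⁻⁴ × 0.18 × 550 = 0.02079 m
Δh = 0.029016 + 0.168168 + 0.02079 = 0.217974 m

218 mm of thermosteric rise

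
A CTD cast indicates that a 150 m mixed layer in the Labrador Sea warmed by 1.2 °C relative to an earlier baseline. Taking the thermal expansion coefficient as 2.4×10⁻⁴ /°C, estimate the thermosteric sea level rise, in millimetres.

Δh = αΔT·H = 2.4×10⁻⁴ × 1.2 × 150 = 0.04320 m

Δh ≈ 43.2 mm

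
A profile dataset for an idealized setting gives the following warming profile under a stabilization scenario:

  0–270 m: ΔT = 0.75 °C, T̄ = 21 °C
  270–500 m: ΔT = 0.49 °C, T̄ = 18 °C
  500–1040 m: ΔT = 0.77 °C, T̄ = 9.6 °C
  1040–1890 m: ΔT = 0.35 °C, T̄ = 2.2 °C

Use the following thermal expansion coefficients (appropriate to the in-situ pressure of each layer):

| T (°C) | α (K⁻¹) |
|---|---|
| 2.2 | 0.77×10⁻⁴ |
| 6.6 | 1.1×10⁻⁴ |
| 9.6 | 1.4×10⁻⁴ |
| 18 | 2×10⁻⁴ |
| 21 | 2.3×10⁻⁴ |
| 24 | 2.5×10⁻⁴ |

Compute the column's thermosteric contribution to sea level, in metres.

Layer 1 at 21 °C → α = 2.3×10⁻⁴ K⁻¹
Layer 2 at 18 °C → α = 2×10⁻⁴ K⁻¹
Layer 3 at 9.6 °C → α = 1.4×10⁻⁴ K⁻¹
Layer 4 at 2.2 °C → α = 0.77×10⁻⁴ K⁻¹
270 × 0.75 × 2.3×10⁻⁴ = 0.046575 m
270–500 m: 0.49 × 2×10⁻⁴ × 230 = 0.02254 m
500–1040 m: 0.77 × 1.4×10⁻⁴ × 540 = 0.058212 m
1040–1890 m: 0.77×10⁻⁴ × 0.35 × 850 = 0.0229075 m
Δh = 0.046575 + 0.02254 + 0.058212 + 0.0229075 = 0.1502345 m

about 0.150 m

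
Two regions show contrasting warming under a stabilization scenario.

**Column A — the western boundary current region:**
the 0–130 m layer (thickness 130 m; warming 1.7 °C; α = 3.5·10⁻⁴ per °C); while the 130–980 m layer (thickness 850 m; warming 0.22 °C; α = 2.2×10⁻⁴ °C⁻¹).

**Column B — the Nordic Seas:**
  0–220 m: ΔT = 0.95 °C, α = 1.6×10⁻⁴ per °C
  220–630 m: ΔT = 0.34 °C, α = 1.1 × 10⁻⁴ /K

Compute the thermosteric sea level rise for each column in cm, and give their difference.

Δh_A ≈ 12 cm, Δh_B ≈ 4.9 cm; difference ≈ 7.0 cm

A Layer 1: 1.7 × 130 × 3.5×10⁻⁴ = 0.07735 m
A Layer 2: 2.2×10⁻⁴ × 850 × 0.22 = 0.04114 m
A total: 0.11849 m
B 0.95 × 1.6×10⁻⁴ × 220 = 0.03344 m
B 0.34 × 410 × 1.1×10⁻⁴ = 0.015334 m
B total: 0.048774 m
Difference: 0.11849 − 0.048774 = 0.069716 m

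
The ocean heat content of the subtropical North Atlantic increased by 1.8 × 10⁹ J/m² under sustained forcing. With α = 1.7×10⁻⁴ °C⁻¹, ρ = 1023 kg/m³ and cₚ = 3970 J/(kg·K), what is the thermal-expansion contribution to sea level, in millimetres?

75 mm of thermosteric rise

Δh = αQ/(ρcₚ) = 1.7×10⁻⁴ × 1.8×10⁹ / (1023 × 3970) ≈ 0.075345 m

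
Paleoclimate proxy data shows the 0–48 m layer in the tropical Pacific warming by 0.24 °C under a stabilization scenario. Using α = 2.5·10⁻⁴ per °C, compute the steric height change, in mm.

Δh = αΔT·H = 2.5×10⁻⁴ × 0.24 × 48 = 0.00288 m

2.88 mm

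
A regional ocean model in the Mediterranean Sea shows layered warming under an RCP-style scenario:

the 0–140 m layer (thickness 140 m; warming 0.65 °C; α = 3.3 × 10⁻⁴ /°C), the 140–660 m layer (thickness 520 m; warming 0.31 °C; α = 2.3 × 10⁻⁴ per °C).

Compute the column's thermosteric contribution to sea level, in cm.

0.65 × 3.3×10⁻⁴ × 140 = 0.03003 m
140–660 m: 2.3×10⁻⁴ × 0.31 × 520 = 0.037076 m
Δh = 0.03003 + 0.037076 = 0.067106 m ≈ 6.7 cm

about 6.7 cm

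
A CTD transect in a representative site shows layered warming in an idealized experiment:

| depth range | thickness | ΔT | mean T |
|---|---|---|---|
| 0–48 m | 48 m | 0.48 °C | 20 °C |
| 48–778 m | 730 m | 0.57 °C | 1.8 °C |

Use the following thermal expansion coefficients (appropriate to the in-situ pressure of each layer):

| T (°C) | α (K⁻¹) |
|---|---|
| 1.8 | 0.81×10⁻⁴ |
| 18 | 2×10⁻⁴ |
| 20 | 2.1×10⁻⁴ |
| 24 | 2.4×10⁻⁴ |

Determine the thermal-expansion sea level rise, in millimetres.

39 mm of thermosteric rise

Layer 1 at 20 °C → α = 2.1×10⁻⁴ K⁻¹
Layer 2 at 1.8 °C → α = 0.81×10⁻⁴ K⁻¹
0.48 × 2.1×10⁻⁴ × 48 = 0.0048384 m
48–778 m: 730 × 0.57 × 0.81×10⁻⁴ = 0.0337041 m
Δh = 0.0048384 + 0.0337041 = 0.0385425 m ≈ 39 mm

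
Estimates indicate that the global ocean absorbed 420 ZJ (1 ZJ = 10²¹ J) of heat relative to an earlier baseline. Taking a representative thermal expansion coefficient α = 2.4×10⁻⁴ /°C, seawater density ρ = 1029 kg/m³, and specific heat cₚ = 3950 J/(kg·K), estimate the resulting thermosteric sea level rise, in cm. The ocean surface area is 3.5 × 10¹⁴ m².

Per unit area: Q = 420×10²¹ / (3.5×10¹⁴) = 1.2×10⁹ J/m²
Δh = αQ/(ρcₚ) = 2.4×10⁻⁴ × 1.2×10⁹ / (1029 × 3950) ≈ 0.070857 m

about 7.1 cm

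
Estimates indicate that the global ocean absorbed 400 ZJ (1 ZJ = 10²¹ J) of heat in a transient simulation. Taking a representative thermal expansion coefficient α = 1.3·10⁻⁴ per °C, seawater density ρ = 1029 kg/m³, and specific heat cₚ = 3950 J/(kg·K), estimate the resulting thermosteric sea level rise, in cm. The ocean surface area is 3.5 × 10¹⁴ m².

Per unit area: Q = 400×10²¹ / (3.5×10¹⁴) ≈ 1.143×10⁹ J/m²
Δh = αQ/(ρcₚ) = 1.3×10⁻⁴ × 1.143×10⁹ / (1029 × 3950) ≈ 0.036558 m

about 3.7 cm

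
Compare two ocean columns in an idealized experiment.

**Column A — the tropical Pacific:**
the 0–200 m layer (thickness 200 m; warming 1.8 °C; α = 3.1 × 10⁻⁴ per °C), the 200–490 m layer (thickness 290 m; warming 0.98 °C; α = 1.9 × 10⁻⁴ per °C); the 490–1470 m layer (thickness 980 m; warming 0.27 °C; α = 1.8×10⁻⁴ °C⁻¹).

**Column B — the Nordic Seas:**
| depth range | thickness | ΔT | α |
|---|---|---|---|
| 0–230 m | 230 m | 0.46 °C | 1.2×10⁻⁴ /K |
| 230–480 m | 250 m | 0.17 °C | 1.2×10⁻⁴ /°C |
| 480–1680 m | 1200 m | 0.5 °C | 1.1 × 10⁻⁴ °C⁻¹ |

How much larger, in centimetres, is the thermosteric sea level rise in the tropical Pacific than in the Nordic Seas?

12.9 cm

A 0–200 m: 200 × 3.1×10⁻⁴ × 1.8 = 0.11160 m
A 200–490 m: 290 × 1.9×10⁻⁴ × 0.98 = 0.053998 m
A 490–1470 m: 0.27 × 980 × 1.8×10⁻⁴ = 0.047628 m
A total: 0.213226 m
B 0–230 m: 0.46 × 230 × 1.2×10⁻⁴ = 0.012696 m
B 230–480 m: 0.17 × 250 × 1.2×10⁻⁴ = 0.00510 m
B 1.1×10⁻⁴ × 1200 × 0.5 = 0.06600 m
B total: 0.083796 m
Difference: 0.213226 − 0.083796 = 0.12943 m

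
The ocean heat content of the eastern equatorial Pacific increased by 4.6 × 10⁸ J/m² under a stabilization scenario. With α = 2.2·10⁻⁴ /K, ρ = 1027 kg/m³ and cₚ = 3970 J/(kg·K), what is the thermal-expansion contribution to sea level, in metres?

Δh = αQ/(ρcₚ) = 2.2×10⁻⁴ × 4.6×10⁸ / (1027 × 3970) ≈ 0.024821 m

Δh = 0.0248 m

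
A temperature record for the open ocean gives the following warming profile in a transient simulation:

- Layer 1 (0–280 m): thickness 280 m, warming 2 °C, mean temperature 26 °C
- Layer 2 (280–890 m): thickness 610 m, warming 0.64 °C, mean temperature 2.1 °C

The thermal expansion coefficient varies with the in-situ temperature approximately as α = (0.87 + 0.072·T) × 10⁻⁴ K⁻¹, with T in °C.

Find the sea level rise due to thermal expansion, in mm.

about 193 mm

Layer 1: α = (0.87 + 0.072×26)×10⁻⁴ = 2.742×10⁻⁴ K⁻¹
Layer 2: α = (0.87 + 0.072×2.1)×10⁻⁴ = 1.0212×10⁻⁴ K⁻¹
0–280 m: 280 × 2 × 2.742×10⁻⁴ = 0.153552 m
Layer 2: 1.0212×10⁻⁴ × 610 × 0.64 = 0.039867648 m
Δh = 0.153552 + 0.039867648 = 0.193419648 m ≈ 193 mm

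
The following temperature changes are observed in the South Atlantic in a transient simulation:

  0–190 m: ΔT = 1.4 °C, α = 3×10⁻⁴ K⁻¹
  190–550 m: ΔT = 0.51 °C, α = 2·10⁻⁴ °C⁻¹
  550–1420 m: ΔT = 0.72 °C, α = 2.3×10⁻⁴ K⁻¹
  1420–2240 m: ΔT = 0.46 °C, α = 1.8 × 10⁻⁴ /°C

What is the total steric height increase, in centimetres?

32.8 cm

0–190 m: 190 × 1.4 × 3×10⁻⁴ = 0.07980 m
Layer 2: 2×10⁻⁴ × 0.51 × 360 = 0.03672 m
Layer 3: 0.72 × 2.3×10⁻⁴ × 870 = 0.144072 m
Layer 4: 0.46 × 1.8×10⁻⁴ × 820 = 0.067896 m
Δh = 0.07980 + 0.03672 + 0.144072 + 0.067896 = 0.328488 m ≈ 32.8 cm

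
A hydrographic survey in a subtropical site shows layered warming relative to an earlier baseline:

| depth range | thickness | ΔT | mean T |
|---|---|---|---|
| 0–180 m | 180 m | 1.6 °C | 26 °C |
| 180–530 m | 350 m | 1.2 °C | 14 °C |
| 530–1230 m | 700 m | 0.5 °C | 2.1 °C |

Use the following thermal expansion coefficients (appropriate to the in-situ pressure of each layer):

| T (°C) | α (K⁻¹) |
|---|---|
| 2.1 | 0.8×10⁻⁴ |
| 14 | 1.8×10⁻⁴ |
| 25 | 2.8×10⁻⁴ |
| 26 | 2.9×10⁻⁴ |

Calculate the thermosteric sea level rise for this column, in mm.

Δh = 187 mm

Layer 1 at 26 °C → α = 2.9×10⁻⁴ K⁻¹
Layer 2 at 14 °C → α = 1.8×10⁻⁴ K⁻¹
Layer 3 at 2.1 °C → α = 0.8×10⁻⁴ K⁻¹
1.6 × 180 × 2.9×10⁻⁴ = 0.08352 m
1.8×10⁻⁴ × 1.2 × 350 = 0.07560 m
530–1230 m: 700 × 0.5 × 0.8×10⁻⁴ = 0.02800 m
Δh = 0.08352 + 0.07560 + 0.02800 = 0.18712 m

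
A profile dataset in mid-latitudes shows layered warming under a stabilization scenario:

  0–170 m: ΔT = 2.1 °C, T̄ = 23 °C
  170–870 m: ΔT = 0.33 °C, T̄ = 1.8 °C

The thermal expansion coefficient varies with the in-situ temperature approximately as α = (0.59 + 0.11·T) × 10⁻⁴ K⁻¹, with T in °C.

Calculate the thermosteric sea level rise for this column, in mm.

Δh ≈ 130 mm

Layer 1: α = (0.59 + 0.11×23)×10⁻⁴ = 3.12×10⁻⁴ K⁻¹
Layer 2: α = (0.59 + 0.11×1.8)×10⁻⁴ = 0.788×10⁻⁴ K⁻¹
3.12×10⁻⁴ × 2.1 × 170 = 0.111384 m
170–870 m: 0.33 × 0.788×10⁻⁴ × 700 = 0.0182028 m
Δh = 0.111384 + 0.0182028 = 0.1295868 m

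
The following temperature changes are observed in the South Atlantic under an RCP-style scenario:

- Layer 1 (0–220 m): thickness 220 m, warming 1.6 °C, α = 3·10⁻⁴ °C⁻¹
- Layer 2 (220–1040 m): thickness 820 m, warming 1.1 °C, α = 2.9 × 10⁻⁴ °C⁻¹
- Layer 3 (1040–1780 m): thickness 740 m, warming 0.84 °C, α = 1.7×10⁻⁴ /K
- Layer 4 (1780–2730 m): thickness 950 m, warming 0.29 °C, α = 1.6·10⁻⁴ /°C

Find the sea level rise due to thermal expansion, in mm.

520 mm of thermosteric rise

220 × 3×10⁻⁴ × 1.6 = 0.10560 m
Layer 2: 820 × 1.1 × 2.9×10⁻⁴ = 0.26158 m
0.84 × 1.7×10⁻⁴ × 740 = 0.105672 m
Layer 4: 0.29 × 1.6×10⁻⁴ × 950 = 0.04408 m
Δh = 0.10560 + 0.26158 + 0.105672 + 0.04408 = 0.516932 m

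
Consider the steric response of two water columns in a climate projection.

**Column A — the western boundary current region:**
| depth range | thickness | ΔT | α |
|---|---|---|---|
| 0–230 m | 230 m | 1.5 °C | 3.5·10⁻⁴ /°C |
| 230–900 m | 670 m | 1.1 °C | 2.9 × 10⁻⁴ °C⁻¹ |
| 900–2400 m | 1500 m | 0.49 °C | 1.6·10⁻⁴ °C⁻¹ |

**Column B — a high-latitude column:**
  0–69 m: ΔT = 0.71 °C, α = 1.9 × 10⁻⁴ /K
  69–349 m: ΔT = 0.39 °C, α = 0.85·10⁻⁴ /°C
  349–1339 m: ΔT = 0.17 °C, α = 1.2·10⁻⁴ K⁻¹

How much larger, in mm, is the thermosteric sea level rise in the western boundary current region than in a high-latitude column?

A 0–230 m: 3.5×10⁻⁴ × 1.5 × 230 = 0.12075 m
A 670 × 2.9×10⁻⁴ × 1.1 = 0.21373 m
A Layer 3: 1.6×10⁻⁴ × 1500 × 0.49 = 0.11760 m
A total: 0.45208 m
B 0–69 m: 69 × 1.9×10⁻⁴ × 0.71 = 0.0093081 m
B 280 × 0.39 × 0.85×10⁻⁴ = 0.009282 m
B Layer 3: 990 × 1.2×10⁻⁴ × 0.17 = 0.020196 m
B total: 0.0387861 m
Difference: 0.45208 − 0.0387861 = 0.4132939 m

410 mm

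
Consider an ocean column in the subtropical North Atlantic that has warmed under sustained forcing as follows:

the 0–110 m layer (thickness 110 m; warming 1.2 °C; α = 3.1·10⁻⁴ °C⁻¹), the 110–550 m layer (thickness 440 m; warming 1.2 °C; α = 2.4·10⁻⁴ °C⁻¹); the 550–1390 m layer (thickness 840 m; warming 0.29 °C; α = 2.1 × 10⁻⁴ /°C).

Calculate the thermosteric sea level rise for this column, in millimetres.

219 mm of thermosteric rise

0–110 m: 3.1×10⁻⁴ × 110 × 1.2 = 0.04092 m
1.2 × 440 × 2.4×10⁻⁴ = 0.12672 m
550–1390 m: 2.1×10⁻⁴ × 840 × 0.29 = 0.051156 m
Δh = 0.04092 + 0.12672 + 0.051156 = 0.218796 m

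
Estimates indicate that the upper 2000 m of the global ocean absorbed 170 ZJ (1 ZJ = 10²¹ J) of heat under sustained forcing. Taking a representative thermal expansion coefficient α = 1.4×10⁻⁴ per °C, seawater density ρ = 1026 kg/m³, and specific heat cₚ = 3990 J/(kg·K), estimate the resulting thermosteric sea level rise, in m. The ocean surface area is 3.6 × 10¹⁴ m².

Per unit area: Q = 170×10²¹ / (3.6×10¹⁴) ≈ 4.722×10⁸ J/m²
Δh = αQ/(ρcₚ) = 1.4×10⁻⁴ × 4.722×10⁸ / (1026 × 3990) ≈ 0.016149 m

Δh ≈ 0.0161 m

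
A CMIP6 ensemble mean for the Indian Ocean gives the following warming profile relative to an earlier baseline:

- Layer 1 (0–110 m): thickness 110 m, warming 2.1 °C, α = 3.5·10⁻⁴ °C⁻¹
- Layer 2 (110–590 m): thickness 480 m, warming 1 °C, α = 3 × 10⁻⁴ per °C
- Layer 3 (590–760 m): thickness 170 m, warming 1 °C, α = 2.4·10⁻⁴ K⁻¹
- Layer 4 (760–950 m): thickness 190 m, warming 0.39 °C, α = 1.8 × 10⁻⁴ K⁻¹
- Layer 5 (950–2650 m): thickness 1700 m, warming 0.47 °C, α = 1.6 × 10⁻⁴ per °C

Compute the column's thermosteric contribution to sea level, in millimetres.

0–110 m: 2.1 × 3.5×10⁻⁴ × 110 = 0.08085 m
Layer 2: 1 × 3×10⁻⁴ × 480 = 0.14400 m
590–760 m: 1 × 2.4×10⁻⁴ × 170 = 0.04080 m
Layer 4: 0.39 × 190 × 1.8×10⁻⁴ = 0.013338 m
Layer 5: 1700 × 0.47 × 1.6×10⁻⁴ = 0.12784 m
Δh = 0.08085 + 0.14400 + 0.04080 + 0.013338 + 0.12784 = 0.406828 m ≈ 407 mm

407 mm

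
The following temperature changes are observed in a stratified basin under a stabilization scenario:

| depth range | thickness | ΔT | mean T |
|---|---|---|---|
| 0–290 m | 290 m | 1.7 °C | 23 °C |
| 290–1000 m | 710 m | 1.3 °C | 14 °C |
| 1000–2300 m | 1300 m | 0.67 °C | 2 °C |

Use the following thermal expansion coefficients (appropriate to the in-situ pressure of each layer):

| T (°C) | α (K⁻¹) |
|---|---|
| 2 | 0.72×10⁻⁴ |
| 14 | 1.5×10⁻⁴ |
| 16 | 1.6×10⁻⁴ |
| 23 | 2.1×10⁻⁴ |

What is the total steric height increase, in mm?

about 305 mm

Layer 1 at 23 °C → α = 2.1×10⁻⁴ K⁻¹
Layer 2 at 14 °C → α = 1.5×10⁻⁴ K⁻¹
Layer 3 at 2 °C → α = 0.72×10⁻⁴ K⁻¹
Layer 1: 290 × 2.1×10⁻⁴ × 1.7 = 0.10353 m
1.5×10⁻⁴ × 1.3 × 710 = 0.13845 m
1300 × 0.67 × 0.72×10⁻⁴ = 0.062712 m
Δh = 0.10353 + 0.13845 + 0.062712 = 0.304692 m ≈ 305 mm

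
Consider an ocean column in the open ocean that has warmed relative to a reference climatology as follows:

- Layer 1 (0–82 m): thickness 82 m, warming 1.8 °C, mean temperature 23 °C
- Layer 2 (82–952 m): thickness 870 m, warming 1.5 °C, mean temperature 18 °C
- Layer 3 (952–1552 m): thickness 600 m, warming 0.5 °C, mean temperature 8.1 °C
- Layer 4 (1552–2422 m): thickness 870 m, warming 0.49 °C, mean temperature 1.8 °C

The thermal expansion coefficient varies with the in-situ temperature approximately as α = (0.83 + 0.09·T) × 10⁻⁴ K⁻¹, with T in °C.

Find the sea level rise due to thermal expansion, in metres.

Layer 1: α = (0.83 + 0.09×23)×10⁻⁴ = 2.9×10⁻⁴ K⁻¹
Layer 2: α = (0.83 + 0.09×18)×10⁻⁴ = 2.45×10⁻⁴ K⁻¹
Layer 3: α = (0.83 + 0.09×8.1)×10⁻⁴ = 1.559×10⁻⁴ K⁻¹
Layer 4: α = (0.83 + 0.09×1.8)×10⁻⁴ = 0.992×10⁻⁴ K⁻¹
1.8 × 2.9×10⁻⁴ × 82 = 0.042804 m
2.45×10⁻⁴ × 1.5 × 870 = 0.319725 m
952–1552 m: 0.5 × 1.559×10⁻⁴ × 600 = 0.04677 m
0.992×10⁻⁴ × 0.49 × 870 = 0.04228896 m
Δh = 0.042804 + 0.319725 + 0.04677 + 0.04228896 = 0.45158796 m

0.45 m of thermosteric rise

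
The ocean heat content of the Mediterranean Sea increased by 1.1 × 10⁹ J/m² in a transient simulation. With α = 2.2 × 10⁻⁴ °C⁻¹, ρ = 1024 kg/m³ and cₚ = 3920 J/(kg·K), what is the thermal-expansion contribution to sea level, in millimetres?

Δh = αQ/(ρcₚ) = 2.2×10⁻⁴ × 1.1×10⁹ / (1024 × 3920) ≈ 0.060288 m

about 60.3 mm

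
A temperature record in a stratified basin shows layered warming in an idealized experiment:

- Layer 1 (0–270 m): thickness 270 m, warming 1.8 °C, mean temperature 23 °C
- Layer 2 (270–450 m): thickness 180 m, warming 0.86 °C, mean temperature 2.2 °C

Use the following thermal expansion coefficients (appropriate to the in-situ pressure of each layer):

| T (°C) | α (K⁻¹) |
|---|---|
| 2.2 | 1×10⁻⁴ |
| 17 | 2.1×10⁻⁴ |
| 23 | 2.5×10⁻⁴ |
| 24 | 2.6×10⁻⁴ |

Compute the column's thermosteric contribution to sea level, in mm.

about 140 mm

Layer 1 at 23 °C → α = 2.5×10⁻⁴ K⁻¹
Layer 2 at 2.2 °C → α = 1×10⁻⁴ K⁻¹
Layer 1: 270 × 2.5×10⁻⁴ × 1.8 = 0.12150 m
180 × 1×10⁻⁴ × 0.86 = 0.01548 m
Δh = 0.12150 + 0.01548 = 0.13698 m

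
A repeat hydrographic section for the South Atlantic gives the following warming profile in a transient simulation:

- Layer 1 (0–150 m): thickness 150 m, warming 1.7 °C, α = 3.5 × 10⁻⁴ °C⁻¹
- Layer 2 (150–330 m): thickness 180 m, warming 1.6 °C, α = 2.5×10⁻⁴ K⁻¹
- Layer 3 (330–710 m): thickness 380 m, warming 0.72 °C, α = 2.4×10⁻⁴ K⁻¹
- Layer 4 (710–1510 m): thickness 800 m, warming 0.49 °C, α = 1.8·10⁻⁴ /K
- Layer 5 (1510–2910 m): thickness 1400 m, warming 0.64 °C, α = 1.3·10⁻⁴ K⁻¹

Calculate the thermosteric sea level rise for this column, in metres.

Δh ≈ 0.414 m

0–150 m: 1.7 × 3.5×10⁻⁴ × 150 = 0.08925 m
150–330 m: 1.6 × 180 × 2.5×10⁻⁴ = 0.07200 m
330–710 m: 2.4×10⁻⁴ × 380 × 0.72 = 0.065664 m
800 × 1.8×10⁻⁴ × 0.49 = 0.07056 m
1510–2910 m: 1400 × 0.64 × 1.3×10⁻⁴ = 0.11648 m
Δh = 0.08925 + 0.07200 + 0.065664 + 0.07056 + 0.11648 = 0.413954 m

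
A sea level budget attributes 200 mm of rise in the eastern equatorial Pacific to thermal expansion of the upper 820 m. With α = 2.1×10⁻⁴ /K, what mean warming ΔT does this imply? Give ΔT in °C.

about 1.2 °C

ΔT = Δh/(αH) = 0.2 / (2.1×10⁻⁴ × 820) ≈ 1.161 °C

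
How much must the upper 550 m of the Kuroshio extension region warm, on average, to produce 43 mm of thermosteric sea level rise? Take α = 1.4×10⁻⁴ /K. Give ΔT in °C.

about 0.56 °C

ΔT = Δh/(αH) = 0.043 / (1.4×10⁻⁴ × 550) ≈ 0.5584 °C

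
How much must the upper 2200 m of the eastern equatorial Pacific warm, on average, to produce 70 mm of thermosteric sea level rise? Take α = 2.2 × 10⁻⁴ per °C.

ΔT ≈ 0.145 K

ΔT = Δh/(αH) = 0.07 / (2.2×10⁻⁴ × 2200) ≈ 0.1446 K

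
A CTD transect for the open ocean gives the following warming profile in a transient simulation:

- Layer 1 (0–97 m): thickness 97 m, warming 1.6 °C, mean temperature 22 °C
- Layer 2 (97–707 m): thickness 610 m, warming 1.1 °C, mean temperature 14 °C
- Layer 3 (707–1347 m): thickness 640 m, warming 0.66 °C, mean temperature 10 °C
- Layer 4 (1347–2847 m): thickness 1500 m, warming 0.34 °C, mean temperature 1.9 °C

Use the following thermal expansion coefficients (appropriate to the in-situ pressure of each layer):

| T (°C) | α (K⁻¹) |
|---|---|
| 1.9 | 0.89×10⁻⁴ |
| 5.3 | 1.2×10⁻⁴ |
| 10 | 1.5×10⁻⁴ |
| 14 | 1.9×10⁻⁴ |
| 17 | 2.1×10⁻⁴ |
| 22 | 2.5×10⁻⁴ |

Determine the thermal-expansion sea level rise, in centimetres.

27.5 cm

Layer 1 at 22 °C → α = 2.5×10⁻⁴ K⁻¹
Layer 2 at 14 °C → α = 1.9×10⁻⁴ K⁻¹
Layer 3 at 10 °C → α = 1.5×10⁻⁴ K⁻¹
Layer 4 at 1.9 °C → α = 0.89×10⁻⁴ K⁻¹
0–97 m: 97 × 1.6 × 2.5×10⁻⁴ = 0.03880 m
97–707 m: 610 × 1.1 × 1.9×10⁻⁴ = 0.12749 m
707–1347 m: 640 × 0.66 × 1.5×10⁻⁴ = 0.06336 m
1347–2847 m: 0.34 × 0.89×10⁻⁴ × 1500 = 0.04539 m
Δh = 0.03880 + 0.12749 + 0.06336 + 0.04539 = 0.27504 m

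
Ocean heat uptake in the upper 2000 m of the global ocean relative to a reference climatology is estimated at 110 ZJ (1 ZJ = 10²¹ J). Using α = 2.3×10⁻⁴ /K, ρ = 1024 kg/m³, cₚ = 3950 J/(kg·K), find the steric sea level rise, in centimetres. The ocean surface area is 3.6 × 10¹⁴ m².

Per unit area: Q = 110×10²¹ / (3.6×10¹⁴) ≈ 3.056×10⁸ J/m²
Δh = αQ/(ρcₚ) = 2.3×10⁻⁴ × 3.056×10⁸ / (1024 × 3950) ≈ 0.017377 m

Δh = 1.7 cm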